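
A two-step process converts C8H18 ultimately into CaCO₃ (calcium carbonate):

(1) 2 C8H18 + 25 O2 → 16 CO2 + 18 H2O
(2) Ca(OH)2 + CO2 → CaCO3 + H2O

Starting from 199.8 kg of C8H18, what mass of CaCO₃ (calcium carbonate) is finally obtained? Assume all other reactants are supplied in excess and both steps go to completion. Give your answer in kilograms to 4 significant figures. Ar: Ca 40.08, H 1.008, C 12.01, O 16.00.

1401 kg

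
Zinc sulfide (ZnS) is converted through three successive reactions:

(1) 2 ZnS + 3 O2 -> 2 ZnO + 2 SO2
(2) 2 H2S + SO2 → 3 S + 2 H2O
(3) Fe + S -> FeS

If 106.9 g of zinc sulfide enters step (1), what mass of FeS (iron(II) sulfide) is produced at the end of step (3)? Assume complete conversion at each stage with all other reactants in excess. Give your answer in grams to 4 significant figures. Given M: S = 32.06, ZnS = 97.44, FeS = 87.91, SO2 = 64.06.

n(ZnS) = 106.9 / 97.44 = 1.0971 mol.
Reaction (1): ZnS→SO2 ratio 2:2 ⇒ n(SO2) = 1.0971 mol.
Reaction (2): SO2→S ratio 1:3 ⇒ n(S) = 3.2913 mol.
Reaction (3): S→FeS ratio 1:1 ⇒ n(FeS) = 3.2913 mol.
Mass of FeS = 3.2913 × 87.91 = 289.33 g.

289.3 g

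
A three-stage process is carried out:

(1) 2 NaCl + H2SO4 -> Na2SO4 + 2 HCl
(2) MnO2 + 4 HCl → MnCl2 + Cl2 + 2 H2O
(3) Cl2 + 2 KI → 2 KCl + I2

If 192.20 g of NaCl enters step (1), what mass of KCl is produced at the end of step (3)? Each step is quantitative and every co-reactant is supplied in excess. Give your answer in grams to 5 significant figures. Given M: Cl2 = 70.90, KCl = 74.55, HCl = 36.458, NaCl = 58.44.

n(NaCl) = 192.20 / 58.44 = 3.28884 mol.
Reaction (1): NaCl→HCl ratio 2:2 ⇒ n(HCl) = 3.28884 mol.
Reaction (2): HCl→Cl2 ratio 4:1 ⇒ n(Cl2) = 0.822211 mol.
Reaction (3): Cl2→KCl ratio 1:2 ⇒ n(KCl) = 1.64442 mol.
Mass of KCl = 1.64442 × 74.55 = 122.592 g.

122.59 g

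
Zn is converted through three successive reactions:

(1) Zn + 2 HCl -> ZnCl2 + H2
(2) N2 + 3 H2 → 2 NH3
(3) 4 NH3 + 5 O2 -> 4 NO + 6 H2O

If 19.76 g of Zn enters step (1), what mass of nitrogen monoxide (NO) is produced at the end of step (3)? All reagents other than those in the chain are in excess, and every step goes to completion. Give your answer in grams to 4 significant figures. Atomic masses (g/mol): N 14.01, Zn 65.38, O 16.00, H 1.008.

6.047 g

M(Zn) = 65.38 g/mol.
M(NO) = 14.01 + 16.00 = 30.01 g/mol.
n(Zn) = 19.76 / 65.38 = 0.30223 mol.
Reaction (1): Zn→H2 ratio 1:1 ⇒ n(H2) = 0.30223 mol.
Reaction (2): H2→NH3 ratio 3:2 ⇒ n(NH3) = 0.20149 mol.
Reaction (3): NH3→NO ratio 4:4 ⇒ n(NO) = 0.20149 mol.
Mass of NO = 0.20149 × 30.01 = 6.0467 g.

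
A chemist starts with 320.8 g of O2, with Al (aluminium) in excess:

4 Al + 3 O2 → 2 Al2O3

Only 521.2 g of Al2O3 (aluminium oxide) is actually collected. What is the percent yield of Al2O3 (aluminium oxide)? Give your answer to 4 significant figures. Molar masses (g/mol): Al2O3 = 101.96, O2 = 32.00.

76.49 %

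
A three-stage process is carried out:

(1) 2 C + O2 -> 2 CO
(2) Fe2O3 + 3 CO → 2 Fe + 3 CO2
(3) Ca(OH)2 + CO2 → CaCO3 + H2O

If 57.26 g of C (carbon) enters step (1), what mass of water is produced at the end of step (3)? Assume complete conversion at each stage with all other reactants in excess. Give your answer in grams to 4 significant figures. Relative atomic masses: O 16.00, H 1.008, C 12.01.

M(C) = 12.01 g/mol.
M(H2O) = 2(1.008) + 16.00 = 18.016 g/mol.
n(C) = 57.26 / 12.01 = 4.7677 mol.
Reaction (1): C→CO ratio 2:2 ⇒ n(CO) = 4.7677 mol.
Reaction (2): CO→CO2 ratio 3:3 ⇒ n(CO2) = 4.7677 mol.
Reaction (3): CO2→H2O ratio 1:1 ⇒ n(H2O) = 4.7677 mol.
Mass of H2O = 4.7677 × 18.016 = 85.895 g.

85.89 g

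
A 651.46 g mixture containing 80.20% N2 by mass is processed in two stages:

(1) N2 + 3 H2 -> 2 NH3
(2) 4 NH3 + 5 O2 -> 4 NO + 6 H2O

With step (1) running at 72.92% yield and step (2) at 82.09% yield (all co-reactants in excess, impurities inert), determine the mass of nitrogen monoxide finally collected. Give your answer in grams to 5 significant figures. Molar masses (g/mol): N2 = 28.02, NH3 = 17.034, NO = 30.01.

Pure N2 = 651.46 × 0.8020 = 522.471 g.
n(N2) = 522.471 / 28.02 = 18.6464 mol.
Step 1 (N2:NH3 = 1:2): theoretical n(NH3) = 37.2927 mol; at 72.92% yield, n(NH3) = 27.1938 mol.
Step 2 (NH3:NO = 4:4): theoretical n(NO) = 27.1938 mol, so theoretical mass = 27.1938 × 30.01 = 816.087 g.
At 82.09% yield, actual mass of NO = 816.087 × 0.8209 = 669.926 g.

669.93 g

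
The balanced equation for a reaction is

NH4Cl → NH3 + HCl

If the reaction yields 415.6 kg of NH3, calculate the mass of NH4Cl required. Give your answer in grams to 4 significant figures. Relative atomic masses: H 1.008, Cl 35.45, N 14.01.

M(NH3) = 14.01 + 3(1.008) = 17.034 g/mol.
M(NH4Cl) = 14.01 + 4(1.008) + 35.45 = 53.492 g/mol.
Convert: 415.6 kg = 415600 g.
n(NH3) = 415600 g / 17.034 g/mol = 24398 mol.
From the equation the NH3:NH4Cl mole ratio is 1:1, so n(NH4Cl) = 24398 × 1/1 = 24398 mol.
Mass of NH4Cl = 24398 mol × 53.492 g/mol = 1.3051 × 10^6 g.

1305000 g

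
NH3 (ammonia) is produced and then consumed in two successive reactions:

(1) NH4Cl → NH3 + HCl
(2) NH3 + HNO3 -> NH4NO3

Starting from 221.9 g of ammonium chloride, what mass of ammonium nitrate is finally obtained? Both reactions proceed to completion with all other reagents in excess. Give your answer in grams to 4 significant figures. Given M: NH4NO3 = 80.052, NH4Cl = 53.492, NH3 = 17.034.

332.1 g

n(NH4Cl) = 221.90 / 53.492 = 4.1483 mol.
Step 1 gives a 1:1 ratio of NH4Cl to NH3, so n(NH3) = 4.1483 mol.
In step 2 the NH3:NH4NO3 ratio is 1:1, so n(NH4NO3) = 4.1483 mol.
Mass of NH4NO3 = 4.1483 × 80.052 = 332.08 g.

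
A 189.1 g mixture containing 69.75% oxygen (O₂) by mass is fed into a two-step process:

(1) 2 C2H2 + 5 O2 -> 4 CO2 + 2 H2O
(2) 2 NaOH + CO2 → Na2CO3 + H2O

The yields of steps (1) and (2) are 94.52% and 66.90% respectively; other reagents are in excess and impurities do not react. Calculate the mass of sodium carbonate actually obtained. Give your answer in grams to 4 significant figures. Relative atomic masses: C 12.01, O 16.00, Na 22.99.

221.0 g

Pure O2 = 189.1 × 0.6975 = 131.90 g.
M(O2) = 2(16.00) = 32.00 g/mol.
M(Na2CO3) = 2(22.99) + 12.01 + 3(16.00) = 105.99 g/mol.
n(O2) = 131.90 / 32.00 = 4.1218 mol.
Step 1 (O2:CO2 = 5:4): theoretical n(CO2) = 3.2974 mol; at 94.52% yield, n(CO2) = 3.1167 mol.
Step 2 (CO2:Na2CO3 = 1:1): theoretical n(Na2CO3) = 3.1167 mol, so theoretical mass = 3.1167 × 105.99 = 330.34 g.
At 66.90% yield, actual mass of Na2CO3 = 330.34 × 0.6690 = 221.00 g.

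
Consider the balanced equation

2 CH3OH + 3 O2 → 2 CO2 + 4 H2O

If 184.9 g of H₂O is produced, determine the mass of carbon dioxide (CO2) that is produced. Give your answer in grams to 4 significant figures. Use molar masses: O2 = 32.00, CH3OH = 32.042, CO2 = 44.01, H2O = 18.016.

n(H2O) = 184.90 g / 18.016 g/mol = 10.263 mol.
From the equation the H2O:CO2 mole ratio is 4:2, so n(CO2) = 10.263 × 2/4 = 5.1315 mol.
Mass of CO2 = 5.1315 mol × 44.01 g/mol = 225.84 g.

225.8 g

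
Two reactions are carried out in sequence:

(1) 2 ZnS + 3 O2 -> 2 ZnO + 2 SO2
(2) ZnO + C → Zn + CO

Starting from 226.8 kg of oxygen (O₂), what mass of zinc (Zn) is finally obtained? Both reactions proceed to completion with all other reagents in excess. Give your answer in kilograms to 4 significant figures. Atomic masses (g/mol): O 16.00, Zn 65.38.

308.9 kg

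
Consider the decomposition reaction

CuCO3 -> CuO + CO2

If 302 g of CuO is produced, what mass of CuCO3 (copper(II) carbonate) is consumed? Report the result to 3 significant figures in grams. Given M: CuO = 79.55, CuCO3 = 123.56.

469 g

n(CuO) = 302.0 g / 79.55 g/mol = 3.796 mol.
From the equation the CuO:CuCO3 mole ratio is 1:1, so n(CuCO3) = 3.796 × 1/1 = 3.796 mol.
Mass of CuCO3 = 3.796 mol × 123.56 g/mol = 469.1 g.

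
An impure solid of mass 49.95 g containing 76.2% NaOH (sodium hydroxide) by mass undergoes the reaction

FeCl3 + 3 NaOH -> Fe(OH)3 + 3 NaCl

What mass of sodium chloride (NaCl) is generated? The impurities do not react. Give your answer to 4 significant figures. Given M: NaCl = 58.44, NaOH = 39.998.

Mass of pure NaOH = 49.95 g × 0.762 = 38.062 g.
n(NaOH) = 38.062 g / 39.998 g/mol = 0.95160 mol.
From the equation the NaOH:NaCl mole ratio is 3:3, so n(NaCl) = 0.95160 × 3/3 = 0.95160 mol.
Mass of NaCl = 0.95160 mol × 58.44 g/mol = 55.611 g.

55.61 g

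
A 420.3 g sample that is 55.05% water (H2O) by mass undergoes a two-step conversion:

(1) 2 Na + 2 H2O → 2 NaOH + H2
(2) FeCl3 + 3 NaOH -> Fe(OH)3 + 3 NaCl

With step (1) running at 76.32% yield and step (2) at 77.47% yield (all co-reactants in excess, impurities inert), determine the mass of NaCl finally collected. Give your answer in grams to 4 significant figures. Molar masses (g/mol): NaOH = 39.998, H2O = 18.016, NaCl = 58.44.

Pure H2O = 420.3 × 0.5505 = 231.38 g.
n(H2O) = 231.38 / 18.016 = 12.843 mol.
Step 1 (H2O:NaOH = 2:2): theoretical n(NaOH) = 12.843 mol; at 76.32% yield, n(NaOH) = 9.8016 mol.
Step 2 (NaOH:NaCl = 3:3): theoretical n(NaCl) = 9.8016 mol, so theoretical mass = 9.8016 × 58.44 = 572.81 g.
At 77.47% yield, actual mass of NaCl = 572.81 × 0.7747 = 443.75 g.

443.8 g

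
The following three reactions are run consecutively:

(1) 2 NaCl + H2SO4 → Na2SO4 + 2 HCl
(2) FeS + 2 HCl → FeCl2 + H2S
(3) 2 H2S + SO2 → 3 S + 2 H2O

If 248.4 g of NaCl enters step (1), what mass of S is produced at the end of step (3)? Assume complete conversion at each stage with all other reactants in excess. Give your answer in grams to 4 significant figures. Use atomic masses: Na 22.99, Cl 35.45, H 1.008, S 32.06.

M(NaCl) = 22.99 + 35.45 = 58.44 g/mol.
M(S) = 32.06 g/mol.
n(NaCl) = 248.4 / 58.44 = 4.2505 mol.
Reaction (1): NaCl→HCl ratio 2:2 ⇒ n(HCl) = 4.2505 mol.
Reaction (2): HCl→H2S ratio 2:1 ⇒ n(H2S) = 2.1253 mol.
Reaction (3): H2S→S ratio 2:3 ⇒ n(S) = 3.1879 mol.
Mass of S = 3.1879 × 32.06 = 102.20 g.

102.2 g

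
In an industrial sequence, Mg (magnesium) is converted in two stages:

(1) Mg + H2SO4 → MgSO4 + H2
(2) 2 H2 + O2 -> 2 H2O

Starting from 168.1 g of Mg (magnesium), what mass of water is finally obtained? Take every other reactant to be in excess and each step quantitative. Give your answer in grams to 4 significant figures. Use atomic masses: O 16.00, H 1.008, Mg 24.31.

124.6 g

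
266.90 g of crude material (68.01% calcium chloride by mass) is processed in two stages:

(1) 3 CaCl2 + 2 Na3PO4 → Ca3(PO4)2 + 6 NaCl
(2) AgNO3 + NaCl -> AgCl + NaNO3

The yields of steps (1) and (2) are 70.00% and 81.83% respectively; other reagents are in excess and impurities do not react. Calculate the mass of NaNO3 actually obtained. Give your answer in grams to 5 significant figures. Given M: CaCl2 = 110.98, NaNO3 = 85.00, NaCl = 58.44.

Pure CaCl2 = 266.90 × 0.6801 = 181.519 g.
n(CaCl2) = 181.519 / 110.98 = 1.63560 mol.
Step 1 (CaCl2:NaCl = 3:6): theoretical n(NaCl) = 3.27120 mol; at 70.00% yield, n(NaCl) = 2.28984 mol.
Step 2 (NaCl:NaNO3 = 1:1): theoretical n(NaNO3) = 2.28984 mol, so theoretical mass = 2.28984 × 85.00 = 194.636 g.
At 81.83% yield, actual mass of NaNO3 = 194.636 × 0.8183 = 159.271 g.

159.27 g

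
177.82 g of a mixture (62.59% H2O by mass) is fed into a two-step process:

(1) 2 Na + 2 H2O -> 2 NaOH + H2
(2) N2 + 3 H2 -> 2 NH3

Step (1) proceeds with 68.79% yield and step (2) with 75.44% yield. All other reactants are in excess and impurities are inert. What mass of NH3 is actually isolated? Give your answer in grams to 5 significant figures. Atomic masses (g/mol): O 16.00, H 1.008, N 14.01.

18.203 g

Pure H2O = 177.82 × 0.6259 = 111.298 g.
M(H2O) = 2(1.008) + 16.00 = 18.016 g/mol.
M(NH3) = 14.01 + 3(1.008) = 17.034 g/mol.
n(H2O) = 111.298 / 18.016 = 6.17771 mol.
Step 1 (H2O:H2 = 2:1): theoretical n(H2) = 3.08885 mol; at 68.79% yield, n(H2) = 2.12482 mol.
Step 2 (H2:NH3 = 3:2): theoretical n(NH3) = 1.41655 mol, so theoretical mass = 1.41655 × 17.034 = 24.1295 g.
At 75.44% yield, actual mass of NH3 = 24.1295 × 0.7544 = 18.2033 g.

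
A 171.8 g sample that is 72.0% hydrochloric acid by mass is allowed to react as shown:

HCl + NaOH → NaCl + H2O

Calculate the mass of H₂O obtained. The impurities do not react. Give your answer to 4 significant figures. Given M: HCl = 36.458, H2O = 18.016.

61.13 g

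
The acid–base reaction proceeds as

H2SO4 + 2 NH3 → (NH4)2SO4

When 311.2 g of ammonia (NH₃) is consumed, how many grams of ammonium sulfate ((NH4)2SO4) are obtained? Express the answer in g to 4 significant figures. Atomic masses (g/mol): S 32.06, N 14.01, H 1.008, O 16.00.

M(NH3) = 14.01 + 3(1.008) = 17.034 g/mol.
M((NH4)2SO4) = 2(14.01) + 8(1.008) + 32.06 + 4(16.00) = 132.144 g/mol.
n(NH3) = 311.20 g / 17.034 g/mol = 18.269 mol.
From the equation the NH3:(NH4)2SO4 mole ratio is 2:1, so n((NH4)2SO4) = 18.269 × 1/2 = 9.1347 mol.
Mass of (NH4)2SO4 = 9.1347 mol × 132.144 g/mol = 1207.1 g.

1207 g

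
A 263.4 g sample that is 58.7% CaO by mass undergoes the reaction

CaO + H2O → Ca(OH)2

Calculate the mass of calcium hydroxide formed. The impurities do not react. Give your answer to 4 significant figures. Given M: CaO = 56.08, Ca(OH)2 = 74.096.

204.3 g

Mass of pure CaO = 263.4 g × 0.587 = 154.62 g.
n(CaO) = 154.62 g / 56.08 g/mol = 2.7571 mol.
From the equation the CaO:Ca(OH)2 mole ratio is 1:1, so n(Ca(OH)2) = 2.7571 × 1/1 = 2.7571 mol.
Mass of Ca(OH)2 = 2.7571 mol × 74.096 g/mol = 204.29 g.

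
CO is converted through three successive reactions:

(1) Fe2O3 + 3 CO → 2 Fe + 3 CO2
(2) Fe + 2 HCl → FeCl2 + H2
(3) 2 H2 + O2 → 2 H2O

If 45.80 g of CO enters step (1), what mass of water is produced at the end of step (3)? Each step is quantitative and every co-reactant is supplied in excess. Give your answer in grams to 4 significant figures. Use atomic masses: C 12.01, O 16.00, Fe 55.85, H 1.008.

M(CO) = 12.01 + 16.00 = 28.01 g/mol.
M(H2O) = 2(1.008) + 16.00 = 18.016 g/mol.
n(CO) = 45.80 / 28.01 = 1.6351 mol.
Reaction (1): CO→Fe ratio 3:2 ⇒ n(Fe) = 1.0901 mol.
Reaction (2): Fe→H2 ratio 1:1 ⇒ n(H2) = 1.0901 mol.
Reaction (3): H2→H2O ratio 2:2 ⇒ n(H2O) = 1.0901 mol.
Mass of H2O = 1.0901 × 18.016 = 19.639 g.

19.64 g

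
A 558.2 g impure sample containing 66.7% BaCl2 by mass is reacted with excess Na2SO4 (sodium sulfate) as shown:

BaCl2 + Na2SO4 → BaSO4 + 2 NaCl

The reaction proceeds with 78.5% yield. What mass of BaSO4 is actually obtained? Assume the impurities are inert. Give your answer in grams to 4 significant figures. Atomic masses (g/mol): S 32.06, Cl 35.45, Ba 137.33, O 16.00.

327.6 g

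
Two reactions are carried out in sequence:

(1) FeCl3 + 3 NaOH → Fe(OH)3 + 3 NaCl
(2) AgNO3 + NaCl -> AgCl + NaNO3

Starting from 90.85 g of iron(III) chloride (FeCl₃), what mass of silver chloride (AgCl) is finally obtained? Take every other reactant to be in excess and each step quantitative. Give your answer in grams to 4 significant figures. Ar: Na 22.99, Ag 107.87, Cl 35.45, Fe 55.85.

M(FeCl3) = 55.85 + 3(35.45) = 162.20 g/mol.
M(AgCl) = 107.87 + 35.45 = 143.32 g/mol.
n(FeCl3) = 90.850 / 162.20 = 0.56011 mol.
Step 1 gives a 1:3 ratio of FeCl3 to NaCl, so n(NaCl) = 1.6803 mol.
In step 2 the NaCl:AgCl ratio is 1:1, so n(AgCl) = 1.6803 mol.
Mass of AgCl = 1.6803 × 143.32 = 240.83 g.

240.8 g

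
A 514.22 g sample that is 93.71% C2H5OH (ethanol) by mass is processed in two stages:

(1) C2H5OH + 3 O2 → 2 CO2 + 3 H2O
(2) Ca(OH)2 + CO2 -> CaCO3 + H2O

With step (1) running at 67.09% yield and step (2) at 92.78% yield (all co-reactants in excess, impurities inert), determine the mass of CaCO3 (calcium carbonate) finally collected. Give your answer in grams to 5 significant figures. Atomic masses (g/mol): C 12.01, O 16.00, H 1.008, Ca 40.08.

1303.4 g

Pure C2H5OH = 514.22 × 0.9371 = 481.876 g.
M(C2H5OH) = 2(12.01) + 6(1.008) + 16.00 = 46.068 g/mol.
M(CaCO3) = 40.08 + 12.01 + 3(16.00) = 100.09 g/mol.
n(C2H5OH) = 481.876 / 46.068 = 10.4601 mol.
Step 1 (C2H5OH:CO2 = 1:2): theoretical n(CO2) = 20.9202 mol; at 67.09% yield, n(CO2) = 14.0354 mol.
Step 2 (CO2:CaCO3 = 1:1): theoretical n(CaCO3) = 14.0354 mol, so theoretical mass = 14.0354 × 100.09 = 1404.80 g.
At 92.78% yield, actual mass of CaCO3 = 1404.80 × 0.9278 = 1303.37 g.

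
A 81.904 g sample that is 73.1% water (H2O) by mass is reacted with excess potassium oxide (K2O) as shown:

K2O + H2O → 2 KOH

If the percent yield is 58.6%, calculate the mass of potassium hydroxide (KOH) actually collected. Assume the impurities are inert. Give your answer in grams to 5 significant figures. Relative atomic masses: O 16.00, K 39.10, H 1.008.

218.53 g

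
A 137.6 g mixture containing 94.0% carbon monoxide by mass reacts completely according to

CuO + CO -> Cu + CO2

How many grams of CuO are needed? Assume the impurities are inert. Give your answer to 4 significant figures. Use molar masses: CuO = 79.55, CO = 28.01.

Mass of pure CO = 137.6 g × 0.940 = 129.34 g.
n(CO) = 129.34 g / 28.01 g/mol = 4.6178 mol.
From the equation the CO:CuO mole ratio is 1:1, so n(CuO) = 4.6178 × 1/1 = 4.6178 mol.
Mass of CuO = 4.6178 mol × 79.55 g/mol = 367.34 g.

367.3 g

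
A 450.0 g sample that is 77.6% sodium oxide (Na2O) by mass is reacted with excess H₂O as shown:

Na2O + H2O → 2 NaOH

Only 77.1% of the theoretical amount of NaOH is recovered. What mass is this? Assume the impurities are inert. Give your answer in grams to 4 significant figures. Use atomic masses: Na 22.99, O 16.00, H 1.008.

347.5 g

Pure Na2O available = 450.0 g × 0.776 = 349.20 g.
M(Na2O) = 2(22.99) + 16.00 = 61.98 g/mol.
M(NaOH) = 22.99 + 16.00 + 1.008 = 39.998 g/mol.
n(Na2O) = 349.20 g / 61.98 g/mol = 5.6341 mol.
From the equation the Na2O:NaOH mole ratio is 1:2, so n(NaOH) = 5.6341 × 2/1 = 11.268 mol.
Mass of NaOH = 11.268 mol × 39.998 g/mol = 450.70 g.
Actual mass collected = 450.70 g × 0.771 = 347.49 g.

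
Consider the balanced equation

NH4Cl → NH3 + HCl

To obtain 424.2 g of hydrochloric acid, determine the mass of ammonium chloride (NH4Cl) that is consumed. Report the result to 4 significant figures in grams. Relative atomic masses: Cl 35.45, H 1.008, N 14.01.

622.4 g

M(HCl) = 1.008 + 35.45 = 36.458 g/mol.
M(NH4Cl) = 14.01 + 4(1.008) + 35.45 = 53.492 g/mol.
n(HCl) = 424.20 g / 36.458 g/mol = 11.635 mol.
From the equation the HCl:NH4Cl mole ratio is 1:1, so n(NH4Cl) = 11.635 × 1/1 = 11.635 mol.
Mass of NH4Cl = 11.635 mol × 53.492 g/mol = 622.40 g.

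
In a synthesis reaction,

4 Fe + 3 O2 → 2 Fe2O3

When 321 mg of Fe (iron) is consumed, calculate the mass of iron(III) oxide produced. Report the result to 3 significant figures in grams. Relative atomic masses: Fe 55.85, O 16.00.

M(Fe) = 55.85 g/mol.
M(Fe2O3) = 2(55.85) + 3(16.00) = 159.70 g/mol.
Convert: 321 mg = 0.3210 g.
n(Fe) = 0.3210 g / 55.85 g/mol = 0.005748 mol.
From the equation the Fe:Fe2O3 mole ratio is 4:2, so n(Fe2O3) = 0.005748 × 2/4 = 0.002874 mol.
Mass of Fe2O3 = 0.002874 mol × 159.70 g/mol = 0.4589 g.

0.459 g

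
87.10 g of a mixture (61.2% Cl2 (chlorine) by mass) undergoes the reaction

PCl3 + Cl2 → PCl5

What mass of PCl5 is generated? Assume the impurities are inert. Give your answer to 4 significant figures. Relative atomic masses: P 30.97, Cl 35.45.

Mass of pure Cl2 = 87.10 g × 0.612 = 53.305 g.
M(Cl2) = 2(35.45) = 70.90 g/mol.
M(PCl5) = 30.97 + 5(35.45) = 208.22 g/mol.
n(Cl2) = 53.305 g / 70.90 g/mol = 0.75184 mol.
From the equation the Cl2:PCl5 mole ratio is 1:1, so n(PCl5) = 0.75184 × 1/1 = 0.75184 mol.
Mass of PCl5 = 0.75184 mol × 208.22 g/mol = 156.55 g.

156.5 g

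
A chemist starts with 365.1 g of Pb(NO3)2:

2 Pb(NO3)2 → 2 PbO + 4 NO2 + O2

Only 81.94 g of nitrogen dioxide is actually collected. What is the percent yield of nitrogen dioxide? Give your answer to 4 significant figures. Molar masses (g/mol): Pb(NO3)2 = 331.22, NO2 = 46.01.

n(Pb(NO3)2) = 365.10 g / 331.22 g/mol = 1.1023 mol.
From the equation the Pb(NO3)2:NO2 mole ratio is 2:4, so n(NO2) = 1.1023 × 4/2 = 2.2046 mol.
Mass of NO2 = 2.2046 mol × 46.01 g/mol = 101.43 g.
This is the theoretical yield. Percent yield = 81.94 g / 101.43 g × 100% = 80.783%.

80.78 %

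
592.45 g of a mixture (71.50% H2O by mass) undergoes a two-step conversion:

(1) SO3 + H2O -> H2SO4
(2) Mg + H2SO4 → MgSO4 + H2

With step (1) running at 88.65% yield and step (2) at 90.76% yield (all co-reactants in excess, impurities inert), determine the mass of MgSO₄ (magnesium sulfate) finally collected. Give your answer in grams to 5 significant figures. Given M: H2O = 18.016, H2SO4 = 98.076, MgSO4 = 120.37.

2277.1 g

Pure H2O = 592.45 × 0.7150 = 423.602 g.
n(H2O) = 423.602 / 18.016 = 23.5125 mol.
Step 1 (H2O:H2SO4 = 1:1): theoretical n(H2SO4) = 23.5125 mol; at 88.65% yield, n(H2SO4) = 20.8439 mol.
Step 2 (H2SO4:MgSO4 = 1:1): theoretical n(MgSO4) = 20.8439 mol, so theoretical mass = 20.8439 × 120.37 = 2508.98 g.
At 90.76% yield, actual mass of MgSO4 = 2508.98 × 0.9076 = 2277.15 g.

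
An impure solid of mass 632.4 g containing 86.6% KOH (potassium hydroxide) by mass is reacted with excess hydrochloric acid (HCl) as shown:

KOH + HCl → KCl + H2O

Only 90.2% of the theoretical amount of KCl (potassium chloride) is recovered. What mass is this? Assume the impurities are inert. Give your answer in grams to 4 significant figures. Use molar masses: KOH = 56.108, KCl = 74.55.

656.4 g

Pure KOH available = 632.4 g × 0.866 = 547.66 g.
n(KOH) = 547.66 g / 56.108 g/mol = 9.7608 mol.
From the equation the KOH:KCl mole ratio is 1:1, so n(KCl) = 9.7608 × 1/1 = 9.7608 mol.
Mass of KCl = 9.7608 mol × 74.55 g/mol = 727.67 g.
Actual mass collected = 727.67 g × 0.902 = 656.36 g.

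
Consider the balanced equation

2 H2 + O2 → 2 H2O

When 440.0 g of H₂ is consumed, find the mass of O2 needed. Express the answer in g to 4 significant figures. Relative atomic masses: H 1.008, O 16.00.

M(H2) = 2(1.008) = 2.016 g/mol.
M(O2) = 2(16.00) = 32.00 g/mol.
n(H2) = 440.00 g / 2.016 g/mol = 218.25 mol.
From the equation the H2:O2 mole ratio is 2:1, so n(O2) = 218.25 × 1/2 = 109.13 mol.
Mass of O2 = 109.13 mol × 32.00 g/mol = 3492.1 g.

3492 g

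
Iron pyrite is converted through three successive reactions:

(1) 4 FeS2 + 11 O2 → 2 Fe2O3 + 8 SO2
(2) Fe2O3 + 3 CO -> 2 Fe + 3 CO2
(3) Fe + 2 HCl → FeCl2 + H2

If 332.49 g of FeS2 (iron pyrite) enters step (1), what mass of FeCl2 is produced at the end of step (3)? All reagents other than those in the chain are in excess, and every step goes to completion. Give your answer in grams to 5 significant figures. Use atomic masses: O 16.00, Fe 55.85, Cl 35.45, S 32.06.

M(FeS2) = 55.85 + 2(32.06) = 119.97 g/mol.
M(FeCl2) = 55.85 + 2(35.45) = 126.75 g/mol.
n(FeS2) = 332.49 / 119.97 = 2.77144 mol.
Reaction (1): FeS2→Fe2O3 ratio 4:2 ⇒ n(Fe2O3) = 1.38572 mol.
Reaction (2): Fe2O3→Fe ratio 1:2 ⇒ n(Fe) = 2.77144 mol.
Reaction (3): Fe→FeCl2 ratio 1:1 ⇒ n(FeCl2) = 2.77144 mol.
Mass of FeCl2 = 2.77144 × 126.75 = 351.280 g.

351.28 g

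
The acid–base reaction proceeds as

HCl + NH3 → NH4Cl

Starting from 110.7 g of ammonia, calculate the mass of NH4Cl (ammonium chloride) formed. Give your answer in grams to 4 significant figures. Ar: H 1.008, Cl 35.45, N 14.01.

347.6 g

M(NH3) = 14.01 + 3(1.008) = 17.034 g/mol.
M(NH4Cl) = 14.01 + 4(1.008) + 35.45 = 53.492 g/mol.
n(NH3) = 110.70 g / 17.034 g/mol = 6.4988 mol.
From the equation the NH3:NH4Cl mole ratio is 1:1, so n(NH4Cl) = 6.4988 × 1/1 = 6.4988 mol.
Mass of NH4Cl = 6.4988 mol × 53.492 g/mol = 347.63 g.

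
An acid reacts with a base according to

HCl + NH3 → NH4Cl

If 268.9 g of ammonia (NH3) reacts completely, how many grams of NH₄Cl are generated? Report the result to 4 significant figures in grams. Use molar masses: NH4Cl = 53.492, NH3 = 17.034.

n(NH3) = 268.90 g / 17.034 g/mol = 15.786 mol.
From the equation the NH3:NH4Cl mole ratio is 1:1, so n(NH4Cl) = 15.786 × 1/1 = 15.786 mol.
Mass of NH4Cl = 15.786 mol × 53.492 g/mol = 844.43 g.

844.4 g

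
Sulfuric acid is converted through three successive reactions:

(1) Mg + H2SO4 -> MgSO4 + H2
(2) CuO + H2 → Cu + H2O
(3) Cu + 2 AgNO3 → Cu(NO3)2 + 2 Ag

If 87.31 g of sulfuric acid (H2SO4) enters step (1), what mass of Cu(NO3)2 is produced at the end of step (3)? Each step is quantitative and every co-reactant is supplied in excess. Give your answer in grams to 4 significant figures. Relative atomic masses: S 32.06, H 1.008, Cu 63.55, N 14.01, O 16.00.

M(H2SO4) = 2(1.008) + 32.06 + 4(16.00) = 98.076 g/mol.
M(Cu(NO3)2) = 63.55 + 2(14.01) + 6(16.00) = 187.57 g/mol.
n(H2SO4) = 87.31 / 98.076 = 0.89023 mol.
Reaction (1): H2SO4→H2 ratio 1:1 ⇒ n(H2) = 0.89023 mol.
Reaction (2): H2→Cu ratio 1:1 ⇒ n(Cu) = 0.89023 mol.
Reaction (3): Cu→Cu(NO3)2 ratio 1:1 ⇒ n(Cu(NO3)2) = 0.89023 mol.
Mass of Cu(NO3)2 = 0.89023 × 187.57 = 166.98 g.

167.0 g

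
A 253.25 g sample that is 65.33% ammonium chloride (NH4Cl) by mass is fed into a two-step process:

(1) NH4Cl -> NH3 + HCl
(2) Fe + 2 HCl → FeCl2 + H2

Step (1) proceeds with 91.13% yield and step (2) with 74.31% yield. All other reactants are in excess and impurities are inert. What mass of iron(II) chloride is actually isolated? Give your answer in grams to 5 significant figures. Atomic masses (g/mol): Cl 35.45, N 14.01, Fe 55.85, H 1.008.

Pure NH4Cl = 253.25 × 0.6533 = 165.448 g.
M(NH4Cl) = 14.01 + 4(1.008) + 35.45 = 53.492 g/mol.
M(FeCl2) = 55.85 + 2(35.45) = 126.75 g/mol.
n(NH4Cl) = 165.448 / 53.492 = 3.09295 mol.
Step 1 (NH4Cl:HCl = 1:1): theoretical n(HCl) = 3.09295 mol; at 91.13% yield, n(HCl) = 2.81861 mol.
Step 2 (HCl:FeCl2 = 2:1): theoretical n(FeCl2) = 1.40930 mol, so theoretical mass = 1.40930 × 126.75 = 178.629 g.
At 74.31% yield, actual mass of FeCl2 = 178.629 × 0.7431 = 132.739 g.

132.74 g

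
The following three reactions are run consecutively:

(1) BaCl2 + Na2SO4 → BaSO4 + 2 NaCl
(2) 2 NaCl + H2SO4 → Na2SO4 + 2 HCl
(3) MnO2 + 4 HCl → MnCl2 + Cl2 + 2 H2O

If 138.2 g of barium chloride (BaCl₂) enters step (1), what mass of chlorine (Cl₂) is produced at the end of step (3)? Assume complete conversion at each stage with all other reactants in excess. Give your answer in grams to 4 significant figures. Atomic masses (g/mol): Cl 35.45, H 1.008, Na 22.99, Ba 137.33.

23.53 g

M(BaCl2) = 137.33 + 2(35.45) = 208.23 g/mol.
M(Cl2) = 2(35.45) = 70.90 g/mol.
n(BaCl2) = 138.2 / 208.23 = 0.66369 mol.
Reaction (1): BaCl2→NaCl ratio 1:2 ⇒ n(NaCl) = 1.3274 mol.
Reaction (2): NaCl→HCl ratio 2:2 ⇒ n(HCl) = 1.3274 mol.
Reaction (3): HCl→Cl2 ratio 4:1 ⇒ n(Cl2) = 0.33184 mol.
Mass of Cl2 = 0.33184 × 70.90 = 23.528 g.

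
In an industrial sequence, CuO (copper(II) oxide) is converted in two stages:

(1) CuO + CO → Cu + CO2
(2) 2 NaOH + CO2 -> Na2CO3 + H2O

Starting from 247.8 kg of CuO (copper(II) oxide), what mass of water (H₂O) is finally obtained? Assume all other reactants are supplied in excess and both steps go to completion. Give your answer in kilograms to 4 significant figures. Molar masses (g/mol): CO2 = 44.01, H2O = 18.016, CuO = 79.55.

56.12 kg

247.8 kg = 247800 g.
n(CuO) = 247800 / 79.55 = 3115.0 mol.
Step 1 gives a 1:1 ratio of CuO to CO2, so n(CO2) = 3115.0 mol.
In step 2 the CO2:H2O ratio is 1:1, so n(H2O) = 3115.0 mol.
Mass of H2O = 3115.0 × 18.016 = 56120 g = 56.12 kg.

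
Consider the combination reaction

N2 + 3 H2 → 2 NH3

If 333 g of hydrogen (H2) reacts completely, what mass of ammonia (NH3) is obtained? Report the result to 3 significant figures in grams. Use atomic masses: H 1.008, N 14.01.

M(H2) = 2(1.008) = 2.016 g/mol.
M(NH3) = 14.01 + 3(1.008) = 17.034 g/mol.
n(H2) = 333.0 g / 2.016 g/mol = 165.2 mol.
From the equation the H2:NH3 mole ratio is 3:2, so n(NH3) = 165.2 × 2/3 = 110.1 mol.
Mass of NH3 = 110.1 mol × 17.034 g/mol = 1876 g.

1880 g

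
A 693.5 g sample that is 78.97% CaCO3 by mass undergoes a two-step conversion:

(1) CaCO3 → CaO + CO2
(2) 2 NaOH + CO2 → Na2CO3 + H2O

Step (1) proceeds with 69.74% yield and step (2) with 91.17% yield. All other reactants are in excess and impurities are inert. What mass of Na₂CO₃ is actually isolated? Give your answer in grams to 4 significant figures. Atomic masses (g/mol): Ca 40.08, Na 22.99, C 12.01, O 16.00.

368.7 g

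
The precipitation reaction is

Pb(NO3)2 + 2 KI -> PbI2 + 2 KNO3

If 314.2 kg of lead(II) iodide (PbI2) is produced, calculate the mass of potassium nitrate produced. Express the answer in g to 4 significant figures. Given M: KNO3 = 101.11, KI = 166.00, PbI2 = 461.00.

137800 g

Convert: 314.2 kg = 314200 g.
n(PbI2) = 314200 g / 461.00 g/mol = 681.56 mol.
From the equation the PbI2:KNO3 mole ratio is 1:2, so n(KNO3) = 681.56 × 2/1 = 1363.1 mol.
Mass of KNO3 = 1363.1 mol × 101.11 g/mol = 137830 g.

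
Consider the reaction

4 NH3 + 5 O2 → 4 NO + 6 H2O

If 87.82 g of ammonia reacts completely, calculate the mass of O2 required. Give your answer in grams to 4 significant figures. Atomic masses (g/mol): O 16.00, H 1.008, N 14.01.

206.2 g

M(NH3) = 14.01 + 3(1.008) = 17.034 g/mol.
M(O2) = 2(16.00) = 32.00 g/mol.
n(NH3) = 87.820 g / 17.034 g/mol = 5.1556 mol.
From the equation the NH3:O2 mole ratio is 4:5, so n(O2) = 5.1556 × 5/4 = 6.4445 mol.
Mass of O2 = 6.4445 mol × 32.00 g/mol = 206.22 g.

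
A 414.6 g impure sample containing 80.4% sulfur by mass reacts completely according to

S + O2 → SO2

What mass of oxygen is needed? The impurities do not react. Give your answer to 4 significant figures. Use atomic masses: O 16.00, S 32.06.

Mass of pure S = 414.6 g × 0.804 = 333.34 g.
M(S) = 32.06 g/mol.
M(O2) = 2(16.00) = 32.00 g/mol.
n(S) = 333.34 g / 32.06 g/mol = 10.397 mol.
From the equation the S:O2 mole ratio is 1:1, so n(O2) = 10.397 × 1/1 = 10.397 mol.
Mass of O2 = 10.397 mol × 32.00 g/mol = 332.71 g.

332.7 g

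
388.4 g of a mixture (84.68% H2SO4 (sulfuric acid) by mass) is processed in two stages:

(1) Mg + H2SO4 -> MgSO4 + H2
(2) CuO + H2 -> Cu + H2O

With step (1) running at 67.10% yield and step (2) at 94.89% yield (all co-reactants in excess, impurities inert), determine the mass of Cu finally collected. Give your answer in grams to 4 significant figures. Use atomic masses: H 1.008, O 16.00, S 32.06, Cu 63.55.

Pure H2SO4 = 388.4 × 0.8468 = 328.90 g.
M(H2SO4) = 2(1.008) + 32.06 + 4(16.00) = 98.076 g/mol.
M(Cu) = 63.55 g/mol.
n(H2SO4) = 328.90 / 98.076 = 3.3535 mol.
Step 1 (H2SO4:H2 = 1:1): theoretical n(H2) = 3.3535 mol; at 67.10% yield, n(H2) = 2.2502 mol.
Step 2 (H2:Cu = 1:1): theoretical n(Cu) = 2.2502 mol, so theoretical mass = 2.2502 × 63.55 = 143.00 g.
At 94.89% yield, actual mass of Cu = 143.00 × 0.9489 = 135.69 g.

135.7 g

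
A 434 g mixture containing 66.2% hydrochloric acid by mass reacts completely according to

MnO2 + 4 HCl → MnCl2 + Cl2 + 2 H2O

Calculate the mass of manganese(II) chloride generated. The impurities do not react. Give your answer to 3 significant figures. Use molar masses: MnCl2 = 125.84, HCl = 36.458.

248 g

Mass of pure HCl = 434 g × 0.662 = 287.3 g.
n(HCl) = 287.3 g / 36.458 g/mol = 7.881 mol.
From the equation the HCl:MnCl2 mole ratio is 4:1, so n(MnCl2) = 7.881 × 1/4 = 1.970 mol.
Mass of MnCl2 = 1.970 mol × 125.84 g/mol = 247.9 g.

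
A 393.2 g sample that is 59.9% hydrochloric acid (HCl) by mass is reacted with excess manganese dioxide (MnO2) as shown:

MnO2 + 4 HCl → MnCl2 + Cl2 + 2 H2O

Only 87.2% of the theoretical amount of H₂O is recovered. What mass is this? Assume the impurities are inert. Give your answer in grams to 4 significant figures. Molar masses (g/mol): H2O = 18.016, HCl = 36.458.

50.74 g

Pure HCl available = 393.2 g × 0.599 = 235.53 g.
n(HCl) = 235.53 g / 36.458 g/mol = 6.4602 mol.
From the equation the HCl:H2O mole ratio is 4:2, so n(H2O) = 6.4602 × 2/4 = 3.2301 mol.
Mass of H2O = 3.2301 mol × 18.016 g/mol = 58.194 g.
Actual mass collected = 58.194 g × 0.872 = 50.745 g.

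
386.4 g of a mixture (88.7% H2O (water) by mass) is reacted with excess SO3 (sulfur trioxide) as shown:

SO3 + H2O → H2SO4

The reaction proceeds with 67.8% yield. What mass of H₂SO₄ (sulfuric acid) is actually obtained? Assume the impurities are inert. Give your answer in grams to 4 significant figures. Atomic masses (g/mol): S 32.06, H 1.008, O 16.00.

1265 g

Pure H2O available = 386.4 g × 0.887 = 342.74 g.
M(H2O) = 2(1.008) + 16.00 = 18.016 g/mol.
M(H2SO4) = 2(1.008) + 32.06 + 4(16.00) = 98.076 g/mol.
n(H2O) = 342.74 g / 18.016 g/mol = 19.024 mol.
From the equation the H2O:H2SO4 mole ratio is 1:1, so n(H2SO4) = 19.024 × 1/1 = 19.024 mol.
Mass of H2SO4 = 19.024 mol × 98.076 g/mol = 1865.8 g.
Actual mass collected = 1865.8 g × 0.678 = 1265.0 g.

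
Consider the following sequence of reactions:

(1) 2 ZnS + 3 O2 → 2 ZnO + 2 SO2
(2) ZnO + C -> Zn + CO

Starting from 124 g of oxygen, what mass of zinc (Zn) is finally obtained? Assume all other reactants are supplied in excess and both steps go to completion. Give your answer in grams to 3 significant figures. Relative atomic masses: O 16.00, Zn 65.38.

169 g

M(O2) = 2(16.00) = 32.00 g/mol.
M(Zn) = 65.38 g/mol.
n(O2) = 124.0 / 32.00 = 3.875 mol.
Step 1 gives a 3:2 ratio of O2 to ZnO, so n(ZnO) = 2.583 mol.
In step 2 the ZnO:Zn ratio is 1:1, so n(Zn) = 2.583 mol.
Mass of Zn = 2.583 × 65.38 = 168.9 g.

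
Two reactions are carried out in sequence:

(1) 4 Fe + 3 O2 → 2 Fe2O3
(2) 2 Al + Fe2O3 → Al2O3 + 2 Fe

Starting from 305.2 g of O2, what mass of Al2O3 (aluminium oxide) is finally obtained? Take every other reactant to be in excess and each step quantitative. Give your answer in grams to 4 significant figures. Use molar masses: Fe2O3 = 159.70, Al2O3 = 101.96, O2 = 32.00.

648.3 g

n(O2) = 305.20 / 32.00 = 9.5375 mol.
Step 1 gives a 3:2 ratio of O2 to Fe2O3, so n(Fe2O3) = 6.3583 mol.
In step 2 the Fe2O3:Al2O3 ratio is 1:1, so n(Al2O3) = 6.3583 mol.
Mass of Al2O3 = 6.3583 × 101.96 = 648.30 g.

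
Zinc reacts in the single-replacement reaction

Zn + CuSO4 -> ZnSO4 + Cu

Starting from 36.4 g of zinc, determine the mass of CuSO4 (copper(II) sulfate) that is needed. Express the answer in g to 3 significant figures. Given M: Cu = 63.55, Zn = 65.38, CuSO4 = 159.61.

88.9 g

n(Zn) = 36.40 g / 65.38 g/mol = 0.5567 mol.
From the equation the Zn:CuSO4 mole ratio is 1:1, so n(CuSO4) = 0.5567 × 1/1 = 0.5567 mol.
Mass of CuSO4 = 0.5567 mol × 159.61 g/mol = 88.86 g.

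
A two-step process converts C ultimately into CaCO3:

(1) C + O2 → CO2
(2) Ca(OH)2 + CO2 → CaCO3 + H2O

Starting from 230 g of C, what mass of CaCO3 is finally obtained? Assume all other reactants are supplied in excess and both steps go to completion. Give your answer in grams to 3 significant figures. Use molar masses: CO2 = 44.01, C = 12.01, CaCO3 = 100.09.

n(C) = 230.0 / 12.01 = 19.15 mol.
Step 1 gives a 1:1 ratio of C to CO2, so n(CO2) = 19.15 mol.
In step 2 the CO2:CaCO3 ratio is 1:1, so n(CaCO3) = 19.15 mol.
Mass of CaCO3 = 19.15 × 100.09 = 1917 g.

1920 g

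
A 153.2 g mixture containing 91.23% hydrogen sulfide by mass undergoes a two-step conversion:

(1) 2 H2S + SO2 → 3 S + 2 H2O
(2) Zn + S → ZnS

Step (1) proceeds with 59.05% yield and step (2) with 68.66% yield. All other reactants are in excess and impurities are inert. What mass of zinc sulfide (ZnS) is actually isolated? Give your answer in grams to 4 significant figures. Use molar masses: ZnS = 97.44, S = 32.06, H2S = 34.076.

243.1 g

Pure H2S = 153.2 × 0.9123 = 139.76 g.
n(H2S) = 139.76 / 34.076 = 4.1015 mol.
Step 1 (H2S:S = 2:3): theoretical n(S) = 6.1523 mol; at 59.05% yield, n(S) = 3.6329 mol.
Step 2 (S:ZnS = 1:1): theoretical n(ZnS) = 3.6329 mol, so theoretical mass = 3.6329 × 97.44 = 353.99 g.
At 68.66% yield, actual mass of ZnS = 353.99 × 0.6866 = 243.05 g.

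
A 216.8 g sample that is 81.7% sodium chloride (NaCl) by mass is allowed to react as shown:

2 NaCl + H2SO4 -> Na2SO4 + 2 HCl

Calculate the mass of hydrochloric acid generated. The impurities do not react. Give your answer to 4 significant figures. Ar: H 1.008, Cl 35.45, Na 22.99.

110.5 g

Mass of pure NaCl = 216.8 g × 0.817 = 177.13 g.
M(NaCl) = 22.99 + 35.45 = 58.44 g/mol.
M(HCl) = 1.008 + 35.45 = 36.458 g/mol.
n(NaCl) = 177.13 g / 58.44 g/mol = 3.0309 mol.
From the equation the NaCl:HCl mole ratio is 2:2, so n(HCl) = 3.0309 × 2/2 = 3.0309 mol.
Mass of HCl = 3.0309 mol × 36.458 g/mol = 110.50 g.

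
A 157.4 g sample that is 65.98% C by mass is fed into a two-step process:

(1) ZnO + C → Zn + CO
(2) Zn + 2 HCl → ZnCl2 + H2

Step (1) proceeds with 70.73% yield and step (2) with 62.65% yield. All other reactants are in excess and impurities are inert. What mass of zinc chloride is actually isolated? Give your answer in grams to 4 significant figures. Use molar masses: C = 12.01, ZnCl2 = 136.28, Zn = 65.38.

522.2 g

Pure C = 157.4 × 0.6598 = 103.85 g.
n(C) = 103.85 / 12.01 = 8.6472 mol.
Step 1 (C:Zn = 1:1): theoretical n(Zn) = 8.6472 mol; at 70.73% yield, n(Zn) = 6.1161 mol.
Step 2 (Zn:ZnCl2 = 1:1): theoretical n(ZnCl2) = 6.1161 mol, so theoretical mass = 6.1161 × 136.28 = 833.51 g.
At 62.65% yield, actual mass of ZnCl2 = 833.51 × 0.6265 = 522.19 g.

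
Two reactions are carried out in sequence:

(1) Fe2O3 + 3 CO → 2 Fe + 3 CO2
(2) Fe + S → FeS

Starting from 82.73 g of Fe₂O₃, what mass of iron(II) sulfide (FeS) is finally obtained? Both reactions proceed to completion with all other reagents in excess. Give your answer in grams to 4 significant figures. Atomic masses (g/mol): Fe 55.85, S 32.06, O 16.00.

M(Fe2O3) = 2(55.85) + 3(16.00) = 159.70 g/mol.
M(FeS) = 55.85 + 32.06 = 87.91 g/mol.
n(Fe2O3) = 82.730 / 159.70 = 0.51803 mol.
Step 1 gives a 1:2 ratio of Fe2O3 to Fe, so n(Fe) = 1.0361 mol.
In step 2 the Fe:FeS ratio is 1:1, so n(FeS) = 1.0361 mol.
Mass of FeS = 1.0361 × 87.91 = 91.081 g.

91.08 g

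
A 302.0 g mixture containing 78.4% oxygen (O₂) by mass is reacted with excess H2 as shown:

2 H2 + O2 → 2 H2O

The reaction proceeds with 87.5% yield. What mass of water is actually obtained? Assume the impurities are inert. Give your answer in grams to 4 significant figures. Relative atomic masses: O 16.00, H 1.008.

Pure O2 available = 302.0 g × 0.784 = 236.77 g.
M(O2) = 2(16.00) = 32.00 g/mol.
M(H2O) = 2(1.008) + 16.00 = 18.016 g/mol.
n(O2) = 236.77 g / 32.00 g/mol = 7.3990 mol.
From the equation the O2:H2O mole ratio is 1:2, so n(H2O) = 7.3990 × 2/1 = 14.798 mol.
Mass of H2O = 14.798 mol × 18.016 g/mol = 266.60 g.
Actual mass collected = 266.60 g × 0.875 = 233.28 g.

233.3 g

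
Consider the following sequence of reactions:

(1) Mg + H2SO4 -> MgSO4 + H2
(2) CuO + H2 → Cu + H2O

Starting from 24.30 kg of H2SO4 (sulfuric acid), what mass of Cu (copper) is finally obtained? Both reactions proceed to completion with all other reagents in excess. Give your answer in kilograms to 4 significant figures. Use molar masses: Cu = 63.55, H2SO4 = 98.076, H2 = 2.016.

24.30 kg = 24300 g.
n(H2SO4) = 24300 / 98.076 = 247.77 mol.
Step 1 gives a 1:1 ratio of H2SO4 to H2, so n(H2) = 247.77 mol.
In step 2 the H2:Cu ratio is 1:1, so n(Cu) = 247.77 mol.
Mass of Cu = 247.77 × 63.55 = 15746 g = 15.75 kg.

15.75 kg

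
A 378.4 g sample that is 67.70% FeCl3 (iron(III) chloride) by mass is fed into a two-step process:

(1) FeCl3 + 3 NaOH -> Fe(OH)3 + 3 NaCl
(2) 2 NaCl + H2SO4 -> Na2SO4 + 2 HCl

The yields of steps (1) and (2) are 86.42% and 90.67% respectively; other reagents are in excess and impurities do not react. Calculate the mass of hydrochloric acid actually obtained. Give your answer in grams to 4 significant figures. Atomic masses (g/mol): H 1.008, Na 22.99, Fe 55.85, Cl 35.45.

135.4 g

Pure FeCl3 = 378.4 × 0.6770 = 256.18 g.
M(FeCl3) = 55.85 + 3(35.45) = 162.20 g/mol.
M(HCl) = 1.008 + 35.45 = 36.458 g/mol.
n(FeCl3) = 256.18 / 162.20 = 1.5794 mol.
Step 1 (FeCl3:NaCl = 1:3): theoretical n(NaCl) = 4.7382 mol; at 86.42% yield, n(NaCl) = 4.0947 mol.
Step 2 (NaCl:HCl = 2:2): theoretical n(HCl) = 4.0947 mol, so theoretical mass = 4.0947 × 36.458 = 149.29 g.
At 90.67% yield, actual mass of HCl = 149.29 × 0.9067 = 135.36 g.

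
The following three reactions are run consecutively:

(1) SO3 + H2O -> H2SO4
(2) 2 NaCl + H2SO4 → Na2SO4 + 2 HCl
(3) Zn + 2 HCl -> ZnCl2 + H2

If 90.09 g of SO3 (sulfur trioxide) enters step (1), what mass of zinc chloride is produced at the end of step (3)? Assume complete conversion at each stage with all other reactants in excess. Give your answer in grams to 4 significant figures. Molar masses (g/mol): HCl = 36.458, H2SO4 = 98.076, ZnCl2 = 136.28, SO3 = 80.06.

153.4 g

n(SO3) = 90.09 / 80.06 = 1.1253 mol.
Reaction (1): SO3→H2SO4 ratio 1:1 ⇒ n(H2SO4) = 1.1253 mol.
Reaction (2): H2SO4→HCl ratio 1:2 ⇒ n(HCl) = 2.2506 mol.
Reaction (3): HCl→ZnCl2 ratio 2:1 ⇒ n(ZnCl2) = 1.1253 mol.
Mass of ZnCl2 = 1.1253 × 136.28 = 153.35 g.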